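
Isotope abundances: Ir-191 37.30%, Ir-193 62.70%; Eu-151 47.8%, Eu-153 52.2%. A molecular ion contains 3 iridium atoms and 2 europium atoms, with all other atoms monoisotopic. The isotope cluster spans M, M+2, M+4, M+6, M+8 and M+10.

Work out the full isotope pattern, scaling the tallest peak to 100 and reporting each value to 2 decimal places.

3.42 : 24.68 : 70.65 : 100.00 : 69.96 : 19.35

Iridium pattern (n=3): 0.05189512 : 0.26170165 : 0.43991135 : 0.24649188
Europium pattern (n=2): 0.228484 : 0.499032 : 0.272484
Convolve the two distributions (both contribute in 2-u steps):
  M: 0.05189512×0.228484 = 0.011857
  M+2: 0.05189512×0.499032 + 0.26170165×0.228484 = 0.085692
  M+4: 0.05189512×0.272484 + 0.26170165×0.499032 + 0.43991135×0.228484 = 0.245251
  M+6: 0.26170165×0.272484 + 0.43991135×0.499032 + 0.24649188×0.228484 = 0.347159
  M+8: 0.43991135×0.272484 + 0.24649188×0.499032 = 0.242876
  M+10: 0.24649188×0.272484 = 0.067165
Scale to base peak (0.347159) = 100: 3.42 : 24.68 : 70.65 : 100.00 : 69.96 : 19.35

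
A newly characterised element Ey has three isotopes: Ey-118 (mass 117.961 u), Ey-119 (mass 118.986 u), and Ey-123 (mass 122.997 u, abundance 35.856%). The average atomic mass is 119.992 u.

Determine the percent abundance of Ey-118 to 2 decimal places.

42.16%

Let x and y be the fractions of Ey-118 and Ey-119. Then x + y = 1 − 0.35856 = 0.64144 and 117.961x + 118.986y = 119.992 − 0.35856×122.997 = 75.89019568.
Substituting: 117.961x + 118.986(0.64144 − x) = 75.89019568
(117.961 − 118.986)x = -0.43218416  ⇒  x = 0.42164, y = 0.21980
Ey-118: 42.16%, Ey-119: 21.98%.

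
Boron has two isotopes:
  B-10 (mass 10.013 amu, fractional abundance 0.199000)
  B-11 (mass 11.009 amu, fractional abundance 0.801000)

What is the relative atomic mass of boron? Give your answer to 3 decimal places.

10.811 amu

The abundance-weighted mean is 0.199000 × 10.013 + 0.801000 × 11.009
= 1.9926 + 8.8182 = 10.8108 amu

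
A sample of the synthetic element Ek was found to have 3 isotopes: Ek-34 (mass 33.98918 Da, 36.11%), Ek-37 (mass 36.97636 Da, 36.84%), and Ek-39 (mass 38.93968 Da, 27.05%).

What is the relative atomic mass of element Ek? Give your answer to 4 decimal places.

Weight each isotope mass by its fractional abundance: 0.3611 × 33.98918 + 0.3684 × 36.97636 + 0.2705 × 38.93968
= 12.273493 + 13.622091 + 10.533183 = 36.428767 Da

36.4288 Da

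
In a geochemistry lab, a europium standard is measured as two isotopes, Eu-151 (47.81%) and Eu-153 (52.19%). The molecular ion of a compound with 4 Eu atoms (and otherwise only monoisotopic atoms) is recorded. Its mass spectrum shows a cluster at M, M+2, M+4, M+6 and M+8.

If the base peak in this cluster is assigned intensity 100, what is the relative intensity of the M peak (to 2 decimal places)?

(0.4781 + 0.5219)^4 gives M 0.0522, M+2 0.2281, M+4 0.3736, M+6 0.2719, M+8 0.0742; the largest is M+4.
P(M+4) = C(4,2) × 0.4781^2 × 0.5219^2 = 6 × 0.22857961 × 0.27237961 = 0.373563 (base)
P(M) = C(4,0) × 0.4781^4 × 0.5219^0 = 1 × 0.05224864 × 1.0000 = 0.052249
Relative intensity = 0.052249 / 0.373563 × 100 = 13.99

13.99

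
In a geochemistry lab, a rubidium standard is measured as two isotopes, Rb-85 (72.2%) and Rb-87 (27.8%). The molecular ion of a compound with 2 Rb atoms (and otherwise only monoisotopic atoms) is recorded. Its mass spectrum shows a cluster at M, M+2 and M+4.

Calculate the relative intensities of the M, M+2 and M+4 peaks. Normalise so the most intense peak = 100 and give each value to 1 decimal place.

Expanding (0.722 + 0.278)^2:
P(M) = 0.722^2 = 0.521284
P(M+2) = 2 × 0.722^1 × 0.278^1 = 0.401432
P(M+4) = 0.278^2 = 0.077284
The M peak is largest (0.521284); scaling to 100 gives 100.0 : 77.0 : 14.8.

100.0 : 77.0 : 14.8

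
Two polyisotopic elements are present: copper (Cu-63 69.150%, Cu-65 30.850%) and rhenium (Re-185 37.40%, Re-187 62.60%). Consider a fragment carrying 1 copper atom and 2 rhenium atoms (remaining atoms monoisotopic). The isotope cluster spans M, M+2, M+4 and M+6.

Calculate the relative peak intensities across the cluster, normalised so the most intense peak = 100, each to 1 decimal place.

Copper pattern (n=1): 0.6915 : 0.3085
Rhenium pattern (n=2): 0.139876 : 0.468248 : 0.391876
Convolve the two distributions (both contribute in 2-u steps):
  M: 0.6915×0.139876 = 0.096724
  M+2: 0.6915×0.468248 + 0.3085×0.139876 = 0.366945
  M+4: 0.6915×0.391876 + 0.3085×0.468248 = 0.415437
  M+6: 0.3085×0.391876 = 0.120894
Scale to base peak (0.415437) = 100: 23.3 : 88.3 : 100.0 : 29.1

23.3 : 88.3 : 100.0 : 29.1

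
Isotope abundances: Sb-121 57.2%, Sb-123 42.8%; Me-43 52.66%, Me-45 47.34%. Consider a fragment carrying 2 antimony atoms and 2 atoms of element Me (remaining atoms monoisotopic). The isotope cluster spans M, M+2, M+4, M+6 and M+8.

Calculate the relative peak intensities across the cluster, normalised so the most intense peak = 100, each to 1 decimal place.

Antimony pattern (n=2): 0.327184 : 0.489632 : 0.183184
Element Me pattern (n=2): 0.27730756 : 0.49858488 : 0.22410756
Convolve the two distributions (both contribute in 2-u steps):
  M: 0.327184×0.27730756 = 0.090731
  M+2: 0.327184×0.49858488 + 0.489632×0.27730756 = 0.298908
  M+4: 0.327184×0.22410756 + 0.489632×0.49858488 + 0.183184×0.27730756 = 0.368246
  M+6: 0.489632×0.22410756 + 0.183184×0.49858488 = 0.201063
  M+8: 0.183184×0.22410756 = 0.041053
Scale to base peak (0.368246) = 100: 24.6 : 81.2 : 100.0 : 54.6 : 11.1

24.6 : 81.2 : 100.0 : 54.6 : 11.1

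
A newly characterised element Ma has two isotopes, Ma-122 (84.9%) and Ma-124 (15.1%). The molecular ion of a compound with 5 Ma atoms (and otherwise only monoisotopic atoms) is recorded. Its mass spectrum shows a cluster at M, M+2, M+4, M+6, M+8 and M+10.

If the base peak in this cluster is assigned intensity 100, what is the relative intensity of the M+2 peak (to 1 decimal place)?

Binomial terms of (0.849 + 0.151)^5: M 0.4411, M+2 0.3923, M+4 0.1395, M+6 0.0248, M+8 0.0022, M+10 0.0001 → M is the base peak.
P(M) = C(5,0) × 0.849^5 × 0.151^0 = 1 × 0.44110142 × 1.0000 = 0.441101 (base)
P(M+2) = C(5,1) × 0.849^4 × 0.151^1 = 5 × 0.51955408 × 0.1510 = 0.392263
Relative intensity = 0.392263 / 0.441101 × 100 = 88.9

88.9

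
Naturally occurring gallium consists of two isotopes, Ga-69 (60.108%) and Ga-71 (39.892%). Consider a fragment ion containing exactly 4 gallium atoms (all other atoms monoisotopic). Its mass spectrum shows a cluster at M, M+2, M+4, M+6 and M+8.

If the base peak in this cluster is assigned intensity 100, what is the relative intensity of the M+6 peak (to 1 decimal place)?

(0.60108 + 0.39892)^4 gives M 0.1305, M+2 0.3465, M+4 0.3450, M+6 0.1526, M+8 0.0253; the largest is M+2.
P(M+2) = C(4,1) × 0.60108^3 × 0.39892^1 = 4 × 0.2171685 × 0.39892 = 0.346531 (base)
P(M+6) = C(4,3) × 0.60108^1 × 0.39892^3 = 4 × 0.60108 × 0.063483 = 0.152633
Relative intensity = 0.152633 / 0.346531 × 100 = 44.0

44.0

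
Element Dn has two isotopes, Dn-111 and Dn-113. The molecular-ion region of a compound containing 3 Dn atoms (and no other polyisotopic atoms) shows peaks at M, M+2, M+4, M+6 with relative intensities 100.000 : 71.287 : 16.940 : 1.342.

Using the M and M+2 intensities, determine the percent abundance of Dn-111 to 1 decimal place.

Let p = fractional abundance of Dn-111. I(M+2)/I(M) = [C(3,1)·p^2·(1−p)] / p^3 = 3·(1−p)/p = 71.287/100.000 = 0.7129
(1−p)/p = 0.7129/3 = 0.2376  ⇒  p = 1/(1 + 0.2376) = 0.8080
Dn-111: 80.8%, Dn-113: 19.2%.

80.8%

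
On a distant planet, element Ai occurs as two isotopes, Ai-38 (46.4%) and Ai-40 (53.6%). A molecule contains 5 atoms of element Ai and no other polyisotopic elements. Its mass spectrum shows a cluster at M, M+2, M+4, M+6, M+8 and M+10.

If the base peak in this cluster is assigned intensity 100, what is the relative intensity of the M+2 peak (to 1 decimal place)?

37.5

(0.464 + 0.536)^5 gives M 0.0215, M+2 0.1242, M+4 0.2870, M+6 0.3315, M+8 0.1915, M+10 0.0442; the largest is M+6.
P(M+6) = C(5,3) × 0.464^2 × 0.536^3 = 10 × 0.215296 × 0.15399066 = 0.331536 (base)
P(M+2) = C(5,1) × 0.464^4 × 0.536^1 = 5 × 0.04635237 × 0.5360 = 0.124224
Relative intensity = 0.124224 / 0.331536 × 100 = 37.5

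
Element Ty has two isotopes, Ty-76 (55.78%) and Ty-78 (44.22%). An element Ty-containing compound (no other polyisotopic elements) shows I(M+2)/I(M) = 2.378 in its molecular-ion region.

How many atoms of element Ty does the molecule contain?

3

The M+2/M ratio from n Ty atoms is n · q/p = n · 0.4422/0.5578.
n = 2.378 × 0.5578/0.4422 = 3.00 ≈ 3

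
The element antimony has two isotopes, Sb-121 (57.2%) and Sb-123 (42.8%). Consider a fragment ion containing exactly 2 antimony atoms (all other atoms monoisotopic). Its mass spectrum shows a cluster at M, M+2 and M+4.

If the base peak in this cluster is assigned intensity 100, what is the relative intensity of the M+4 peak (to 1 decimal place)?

Binomial terms of (0.572 + 0.428)^2: M 0.3272, M+2 0.4896, M+4 0.1832 → M+2 is the base peak.
P(M+2) = C(2,1) × 0.572^1 × 0.428^1 = 2 × 0.5720 × 0.4280 = 0.489632 (base)
P(M+4) = C(2,2) × 0.572^0 × 0.428^2 = 1 × 1.0000 × 0.183184 = 0.183184
Relative intensity = 0.183184 / 0.489632 × 100 = 37.4

37.4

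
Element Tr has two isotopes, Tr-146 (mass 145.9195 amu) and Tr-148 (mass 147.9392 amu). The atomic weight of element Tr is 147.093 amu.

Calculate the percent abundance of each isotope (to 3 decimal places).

Tr-146: 41.897%, Tr-148: 58.103%

With x = fraction of Tr-146 (so Tr-148 is 1 − x):
145.9195·x + 147.9392·(1 − x) = 147.093
(145.9195 − 147.9392)·x = 147.093 − 147.9392
x = -0.8462 / -2.0197 = 0.41897 → 41.897% Tr-146, 58.103% Tr-148.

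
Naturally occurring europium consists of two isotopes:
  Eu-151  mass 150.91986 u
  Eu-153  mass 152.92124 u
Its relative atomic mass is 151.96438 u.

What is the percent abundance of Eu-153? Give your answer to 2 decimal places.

52.19%

Let x be the fractional abundance of Eu-151; then Eu-153 has abundance 1 − x.
150.91986·x + 152.92124·(1 − x) = 151.96438
(150.91986 − 152.92124)·x = 151.96438 − 152.92124
x = -0.95686 / -2.00138 = 0.47810 → 47.81% Eu-151, 52.19% Eu-153.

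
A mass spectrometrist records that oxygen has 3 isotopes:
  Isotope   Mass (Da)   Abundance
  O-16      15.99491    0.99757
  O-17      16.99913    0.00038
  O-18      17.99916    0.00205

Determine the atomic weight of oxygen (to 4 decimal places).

15.9994 Da

Weight each isotope mass by its fractional abundance: 0.99757 × 15.99491 + 0.00038 × 16.99913 + 0.00205 × 17.99916
= 15.956042 + 0.006460 + 0.036898 = 15.999400 Da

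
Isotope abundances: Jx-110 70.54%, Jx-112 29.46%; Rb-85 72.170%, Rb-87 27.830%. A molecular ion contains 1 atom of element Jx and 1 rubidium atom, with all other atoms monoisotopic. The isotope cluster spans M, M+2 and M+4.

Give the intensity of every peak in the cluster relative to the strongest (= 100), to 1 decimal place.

100.0 : 80.3 : 16.1

Element Jx pattern (n=1): 0.7054 : 0.2946
Rubidium pattern (n=1): 0.7217 : 0.2783
Convolve the two distributions (both contribute in 2-u steps):
  M: 0.7054×0.7217 = 0.509087
  M+2: 0.7054×0.2783 + 0.2946×0.7217 = 0.408926
  M+4: 0.2946×0.2783 = 0.081987
Scale to base peak (0.509087) = 100: 100.0 : 80.3 : 16.1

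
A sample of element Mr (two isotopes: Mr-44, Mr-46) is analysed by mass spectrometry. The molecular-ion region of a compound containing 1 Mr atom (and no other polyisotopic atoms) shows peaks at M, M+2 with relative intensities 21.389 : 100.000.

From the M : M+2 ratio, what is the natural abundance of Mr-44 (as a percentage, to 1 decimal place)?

Write p for the Mr-44 fraction. I(M+2)/I(M) = [C(1,1)·p^0·(1−p)] / p^1 = 1·(1−p)/p = 100.000/21.389 = 4.6753
(1−p)/p = 4.6753/1 = 4.6753  ⇒  p = 1/(1 + 4.6753) = 0.1762
Mr-44: 17.6%, Mr-46: 82.4%.

17.6%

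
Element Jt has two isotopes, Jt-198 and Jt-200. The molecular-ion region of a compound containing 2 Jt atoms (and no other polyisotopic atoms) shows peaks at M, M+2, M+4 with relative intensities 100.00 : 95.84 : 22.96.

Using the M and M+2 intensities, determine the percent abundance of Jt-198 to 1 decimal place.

Write p for the Jt-198 fraction. I(M+2)/I(M) = [C(2,1)·p^1·(1−p)] / p^2 = 2·(1−p)/p = 95.84/100.00 = 0.9584
(1−p)/p = 0.9584/2 = 0.4792  ⇒  p = 1/(1 + 0.4792) = 0.6760
Jt-198: 67.6%, Jt-200: 32.4%.

67.6%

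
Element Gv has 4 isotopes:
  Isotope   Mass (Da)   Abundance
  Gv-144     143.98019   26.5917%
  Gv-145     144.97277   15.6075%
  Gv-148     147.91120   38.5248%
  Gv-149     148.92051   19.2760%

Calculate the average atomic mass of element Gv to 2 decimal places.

146.60 Da

Average mass = Σ (abundance × isotope mass) = 0.265917 × 143.98019 + 0.156075 × 144.97277 + 0.385248 × 147.91120 + 0.192760 × 148.92051
= 38.286780 + 22.626625 + 56.982494 + 28.705918 = 146.601817 Da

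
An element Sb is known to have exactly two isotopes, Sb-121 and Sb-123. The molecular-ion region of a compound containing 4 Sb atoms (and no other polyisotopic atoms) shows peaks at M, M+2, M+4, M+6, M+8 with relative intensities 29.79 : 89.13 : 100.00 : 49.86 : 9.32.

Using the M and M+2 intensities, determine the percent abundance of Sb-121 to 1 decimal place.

If p is the fraction of Sb that is Sb-121, then I(M+2)/I(M) = [C(4,1)·p^3·(1−p)] / p^4 = 4·(1−p)/p = 89.13/29.79 = 2.9919
(1−p)/p = 2.9919/4 = 0.7480  ⇒  p = 1/(1 + 0.7480) = 0.5721
Sb-121: 57.2%, Sb-123: 42.8%.

57.2%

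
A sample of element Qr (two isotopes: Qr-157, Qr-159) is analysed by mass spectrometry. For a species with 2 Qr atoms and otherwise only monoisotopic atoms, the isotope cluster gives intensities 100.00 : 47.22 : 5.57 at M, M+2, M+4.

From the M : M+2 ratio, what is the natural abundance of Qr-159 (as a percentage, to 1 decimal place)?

19.1%

Write p for the Qr-157 fraction. I(M+2)/I(M) = [C(2,1)·p^1·(1−p)] / p^2 = 2·(1−p)/p = 47.22/100.00 = 0.4722
(1−p)/p = 0.4722/2 = 0.2361  ⇒  p = 1/(1 + 0.2361) = 0.8090
Qr-157: 80.9%, Qr-159: 19.1%.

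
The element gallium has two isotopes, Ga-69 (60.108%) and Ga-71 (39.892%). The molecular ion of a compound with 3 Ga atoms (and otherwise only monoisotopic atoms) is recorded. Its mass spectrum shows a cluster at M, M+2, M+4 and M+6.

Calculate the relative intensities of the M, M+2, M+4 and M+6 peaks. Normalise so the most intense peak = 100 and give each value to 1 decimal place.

Each Ga atom is independently Ga-69 (p = 0.60108) or Ga-71 (q = 0.39892); the cluster is the binomial expansion (p + q)^3.
P(M) = 0.60108^3 = 0.217169
P(M+2) = 3 × 0.60108^2 × 0.39892^1 = 0.432386
P(M+4) = 3 × 0.60108^1 × 0.39892^2 = 0.286963
P(M+6) = 0.39892^3 = 0.063483
The M+2 peak is largest (0.432386); scaling to 100 gives 50.2 : 100.0 : 66.4 : 14.7.

50.2 : 100.0 : 66.4 : 14.7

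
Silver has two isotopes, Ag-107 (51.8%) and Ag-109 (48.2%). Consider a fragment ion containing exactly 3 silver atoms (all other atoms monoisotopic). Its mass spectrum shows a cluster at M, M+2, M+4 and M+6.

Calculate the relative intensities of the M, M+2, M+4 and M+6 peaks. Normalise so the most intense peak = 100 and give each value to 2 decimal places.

35.82 : 100.00 : 93.05 : 28.86

The 3 Ag atoms are independent, so intensities follow the terms of (0.518 + 0.482)^3.
P(M) = 0.518^3 = 0.138992
P(M+2) = 3 × 0.518^2 × 0.482^1 = 0.387997
P(M+4) = 3 × 0.518^1 × 0.482^2 = 0.361031
P(M+6) = 0.482^3 = 0.111980
The M+2 peak is largest (0.387997); scaling to 100 gives 35.82 : 100.00 : 93.05 : 28.86.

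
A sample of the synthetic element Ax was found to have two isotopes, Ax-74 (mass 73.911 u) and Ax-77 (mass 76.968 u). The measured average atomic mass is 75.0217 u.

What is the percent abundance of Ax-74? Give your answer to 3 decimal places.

63.667%

Let x be the fractional abundance of Ax-74; then Ax-77 has abundance 1 − x.
73.911·x + 76.968·(1 − x) = 75.0217
(73.911 − 76.968)·x = 75.0217 − 76.968
x = -1.9463 / -3.057 = 0.63667 → 63.667% Ax-74, 36.333% Ax-77.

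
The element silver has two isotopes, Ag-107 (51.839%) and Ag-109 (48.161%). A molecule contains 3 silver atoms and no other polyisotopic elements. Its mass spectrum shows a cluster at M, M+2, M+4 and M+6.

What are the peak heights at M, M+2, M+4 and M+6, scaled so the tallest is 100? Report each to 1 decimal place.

The 3 Ag atoms are independent, so intensities follow the terms of (0.51839 + 0.48161)^3.
P(M) = 0.51839^3 = 0.139306
P(M+2) = 3 × 0.51839^2 × 0.48161^1 = 0.388267
P(M+4) = 3 × 0.51839^1 × 0.48161^2 = 0.360719
P(M+6) = 0.48161^3 = 0.111709
The M+2 peak is largest (0.388267); scaling to 100 gives 35.9 : 100.0 : 92.9 : 28.8.

35.9 : 100.0 : 92.9 : 28.8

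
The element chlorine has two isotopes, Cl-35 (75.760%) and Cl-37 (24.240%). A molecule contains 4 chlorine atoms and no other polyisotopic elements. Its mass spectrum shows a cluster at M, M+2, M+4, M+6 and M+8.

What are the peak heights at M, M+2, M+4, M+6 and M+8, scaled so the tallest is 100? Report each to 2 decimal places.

The 4 Cl atoms are independent, so intensities follow the terms of (0.75760 + 0.24240)^4.
P(M) = 0.75760^4 = 0.329428
P(M+2) = 4 × 0.75760^3 × 0.24240^1 = 0.421612
P(M+4) = 6 × 0.75760^2 × 0.24240^2 = 0.202347
P(M+6) = 4 × 0.75760^1 × 0.24240^3 = 0.043162
P(M+8) = 0.24240^4 = 0.003452
The M+2 peak is largest (0.421612); scaling to 100 gives 78.14 : 100.00 : 47.99 : 10.24 : 0.82.

78.14 : 100.00 : 47.99 : 10.24 : 0.82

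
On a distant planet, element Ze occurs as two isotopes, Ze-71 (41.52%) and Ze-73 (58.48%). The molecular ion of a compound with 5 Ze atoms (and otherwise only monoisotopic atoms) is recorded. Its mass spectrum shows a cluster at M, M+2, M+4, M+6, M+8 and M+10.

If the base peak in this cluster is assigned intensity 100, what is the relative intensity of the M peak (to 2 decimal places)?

3.58

Binomial terms of (0.4152 + 0.5848)^5: M 0.0123, M+2 0.0869, M+4 0.2448, M+6 0.3448, M+8 0.2428, M+10 0.0684 → M+6 is the base peak.
P(M+6) = C(5,3) × 0.4152^2 × 0.5848^3 = 10 × 0.17239104 × 0.19999636 = 0.344776 (base)
P(M) = C(5,0) × 0.4152^5 × 0.5848^0 = 1 × 0.01233919 × 1.0000 = 0.012339
Relative intensity = 0.012339 / 0.344776 × 100 = 3.58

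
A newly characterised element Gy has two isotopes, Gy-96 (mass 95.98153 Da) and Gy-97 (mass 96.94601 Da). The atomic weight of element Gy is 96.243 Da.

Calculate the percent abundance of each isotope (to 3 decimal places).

Writing the weighted mean with unknown fraction x of Gy-96:
95.98153·x + 96.94601·(1 − x) = 96.243
(95.98153 − 96.94601)·x = 96.243 − 96.94601
x = -0.70301 / -0.96448 = 0.72890 → 72.890% Gy-96, 27.110% Gy-97.

Gy-96: 72.890%, Gy-97: 27.110%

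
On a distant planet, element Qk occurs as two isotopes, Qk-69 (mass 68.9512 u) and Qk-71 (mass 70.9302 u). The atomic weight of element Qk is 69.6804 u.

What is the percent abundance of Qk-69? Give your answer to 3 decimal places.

63.153%

Let x be the fractional abundance of Qk-69; then Qk-71 has abundance 1 − x.
68.9512·x + 70.9302·(1 − x) = 69.6804
(68.9512 − 70.9302)·x = 69.6804 − 70.9302
x = -1.2498 / -1.9790 = 0.63153 → 63.153% Qk-69, 36.847% Qk-71.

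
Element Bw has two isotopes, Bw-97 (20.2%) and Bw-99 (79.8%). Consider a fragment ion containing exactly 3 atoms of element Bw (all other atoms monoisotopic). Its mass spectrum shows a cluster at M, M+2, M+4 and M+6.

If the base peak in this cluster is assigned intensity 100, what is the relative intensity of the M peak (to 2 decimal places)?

1.62

Term probabilities: M 0.0082, M+2 0.0977, M+4 0.3859, M+6 0.5082. Base peak = M+6.
P(M+6) = C(3,3) × 0.202^0 × 0.798^3 = 1 × 1.0000 × 0.50816959 = 0.508170 (base)
P(M) = C(3,0) × 0.202^3 × 0.798^0 = 1 × 0.00824241 × 1.0000 = 0.008242
Relative intensity = 0.008242 / 0.508170 × 100 = 1.62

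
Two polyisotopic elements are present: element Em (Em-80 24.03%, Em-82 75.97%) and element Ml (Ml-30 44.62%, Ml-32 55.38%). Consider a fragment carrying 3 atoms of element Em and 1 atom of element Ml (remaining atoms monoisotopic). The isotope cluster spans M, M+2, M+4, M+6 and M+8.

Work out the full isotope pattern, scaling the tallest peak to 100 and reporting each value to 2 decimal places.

Element Em pattern (n=3): 0.0138759 : 0.13160456 : 0.41606317 : 0.43845637
Element Ml pattern (n=1): 0.4462 : 0.5538
Convolve the two distributions (both contribute in 2-u steps):
  M: 0.0138759×0.4462 = 0.006191
  M+2: 0.0138759×0.5538 + 0.13160456×0.4462 = 0.066406
  M+4: 0.13160456×0.5538 + 0.41606317×0.4462 = 0.258530
  M+6: 0.41606317×0.5538 + 0.43845637×0.4462 = 0.426055
  M+8: 0.43845637×0.5538 = 0.242817
Scale to base peak (0.426055) = 100: 1.45 : 15.59 : 60.68 : 100.00 : 56.99

1.45 : 15.59 : 60.68 : 100.00 : 56.99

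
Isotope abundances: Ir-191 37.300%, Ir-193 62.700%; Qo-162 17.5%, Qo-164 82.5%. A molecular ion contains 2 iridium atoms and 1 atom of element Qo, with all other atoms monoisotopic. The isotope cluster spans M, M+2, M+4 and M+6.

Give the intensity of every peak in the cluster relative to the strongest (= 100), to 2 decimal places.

Iridium pattern (n=2): 0.139129 : 0.467742 : 0.393129
Element Qo pattern (n=1): 0.1750 : 0.8250
Convolve the two distributions (both contribute in 2-u steps):
  M: 0.139129×0.1750 = 0.024348
  M+2: 0.139129×0.8250 + 0.467742×0.1750 = 0.196636
  M+4: 0.467742×0.8250 + 0.393129×0.1750 = 0.454685
  M+6: 0.393129×0.8250 = 0.324331
Scale to base peak (0.454685) = 100: 5.35 : 43.25 : 100.00 : 71.33

5.35 : 43.25 : 100.00 : 71.33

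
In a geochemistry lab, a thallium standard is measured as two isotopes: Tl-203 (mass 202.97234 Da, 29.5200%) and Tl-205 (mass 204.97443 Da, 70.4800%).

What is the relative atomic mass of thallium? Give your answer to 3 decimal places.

204.383 Da

Weight each isotope mass by its fractional abundance: 0.295200 × 202.97234 + 0.704800 × 204.97443
= 59.917435 + 144.465978 = 204.383413 Da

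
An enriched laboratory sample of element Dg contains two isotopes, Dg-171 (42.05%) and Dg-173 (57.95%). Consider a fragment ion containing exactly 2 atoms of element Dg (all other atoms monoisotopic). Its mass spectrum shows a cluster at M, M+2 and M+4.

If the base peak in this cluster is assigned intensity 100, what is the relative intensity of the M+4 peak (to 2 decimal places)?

Term probabilities: M 0.1768, M+2 0.4874, M+4 0.3358. Base peak = M+2.
P(M+2) = C(2,1) × 0.4205^1 × 0.5795^1 = 2 × 0.4205 × 0.5795 = 0.487360 (base)
P(M+4) = C(2,2) × 0.4205^0 × 0.5795^2 = 1 × 1.0000 × 0.33582025 = 0.335820
Relative intensity = 0.335820 / 0.487360 × 100 = 68.91

68.91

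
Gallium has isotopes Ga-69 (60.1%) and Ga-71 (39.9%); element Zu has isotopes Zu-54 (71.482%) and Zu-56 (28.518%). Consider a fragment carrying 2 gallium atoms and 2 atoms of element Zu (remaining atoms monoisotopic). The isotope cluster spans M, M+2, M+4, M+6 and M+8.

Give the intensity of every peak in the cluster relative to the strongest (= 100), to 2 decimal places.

Gallium pattern (n=2): 0.361201 : 0.479598 : 0.159201
Element Zu pattern (n=2): 0.51096763 : 0.40770474 : 0.08132763
Convolve the two distributions (both contribute in 2-u steps):
  M: 0.361201×0.51096763 = 0.184562
  M+2: 0.361201×0.40770474 + 0.479598×0.51096763 = 0.392322
  M+4: 0.361201×0.08132763 + 0.479598×0.40770474 + 0.159201×0.51096763 = 0.306257
  M+6: 0.479598×0.08132763 + 0.159201×0.40770474 = 0.103912
  M+8: 0.159201×0.08132763 = 0.012947
Scale to base peak (0.392322) = 100: 47.04 : 100.00 : 78.06 : 26.49 : 3.30

47.04 : 100.00 : 78.06 : 26.49 : 3.30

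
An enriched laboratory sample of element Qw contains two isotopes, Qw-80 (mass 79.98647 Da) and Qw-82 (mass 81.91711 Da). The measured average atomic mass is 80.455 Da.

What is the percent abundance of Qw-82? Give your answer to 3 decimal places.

24.268%

With x = fraction of Qw-80 (so Qw-82 is 1 − x):
79.98647·x + 81.91711·(1 − x) = 80.455
(79.98647 − 81.91711)·x = 80.455 − 81.91711
x = -1.46211 / -1.93064 = 0.75732 → 75.732% Qw-80, 24.268% Qw-82.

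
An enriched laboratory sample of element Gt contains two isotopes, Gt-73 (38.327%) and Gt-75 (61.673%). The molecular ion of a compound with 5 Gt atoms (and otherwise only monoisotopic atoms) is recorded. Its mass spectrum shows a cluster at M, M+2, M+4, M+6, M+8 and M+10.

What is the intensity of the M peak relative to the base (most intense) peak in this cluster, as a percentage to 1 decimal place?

2.4%

(0.38327 + 0.61673)^5 gives M 0.0083, M+2 0.0665, M+4 0.2141, M+6 0.3446, M+8 0.2772, M+10 0.0892; the largest is M+6.
P(M+6) = C(5,3) × 0.38327^2 × 0.61673^3 = 10 × 0.14689589 × 0.23457689 = 0.344584 (base)
P(M) = C(5,0) × 0.38327^5 × 0.61673^0 = 1 × 0.00827035 × 1.0000 = 0.008270
Relative intensity = 0.008270 / 0.344584 × 100 = 2.4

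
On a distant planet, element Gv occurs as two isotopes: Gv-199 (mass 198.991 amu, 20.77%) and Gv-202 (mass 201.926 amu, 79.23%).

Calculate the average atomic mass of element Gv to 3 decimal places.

201.316 amu

Average mass = Σ (abundance × isotope mass) = 0.2077 × 198.991 + 0.7923 × 201.926
= 41.3304 + 159.9860 = 201.3164 amu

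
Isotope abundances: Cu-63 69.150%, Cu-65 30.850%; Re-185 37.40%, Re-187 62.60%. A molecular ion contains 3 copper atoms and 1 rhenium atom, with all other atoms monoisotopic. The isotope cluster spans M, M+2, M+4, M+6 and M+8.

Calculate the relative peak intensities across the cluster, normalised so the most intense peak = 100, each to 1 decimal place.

33.2 : 100.0 : 94.2 : 36.1 : 4.9

Copper pattern (n=3): 0.33065611 : 0.44254842 : 0.19743483 : 0.02936064
Rhenium pattern (n=1): 0.3740 : 0.6260
Convolve the two distributions (both contribute in 2-u steps):
  M: 0.33065611×0.3740 = 0.123665
  M+2: 0.33065611×0.6260 + 0.44254842×0.3740 = 0.372504
  M+4: 0.44254842×0.6260 + 0.19743483×0.3740 = 0.350876
  M+6: 0.19743483×0.6260 + 0.02936064×0.3740 = 0.134575
  M+8: 0.02936064×0.6260 = 0.018380
Scale to base peak (0.372504) = 100: 33.2 : 100.0 : 94.2 : 36.1 : 4.9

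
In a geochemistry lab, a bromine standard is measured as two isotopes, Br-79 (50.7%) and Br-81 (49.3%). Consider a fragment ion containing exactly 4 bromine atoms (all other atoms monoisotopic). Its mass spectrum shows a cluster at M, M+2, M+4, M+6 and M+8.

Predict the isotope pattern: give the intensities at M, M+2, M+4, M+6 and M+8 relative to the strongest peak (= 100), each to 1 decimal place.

17.6 : 68.6 : 100.0 : 64.8 : 15.8

Expanding (0.507 + 0.493)^4:
P(M) = 0.507^4 = 0.066074
P(M+2) = 4 × 0.507^3 × 0.493^1 = 0.256999
P(M+4) = 6 × 0.507^2 × 0.493^2 = 0.374853
P(M+6) = 4 × 0.507^1 × 0.493^3 = 0.243001
P(M+8) = 0.493^4 = 0.059073
The M+4 peak is largest (0.374853); scaling to 100 gives 17.6 : 68.6 : 100.0 : 64.8 : 15.8.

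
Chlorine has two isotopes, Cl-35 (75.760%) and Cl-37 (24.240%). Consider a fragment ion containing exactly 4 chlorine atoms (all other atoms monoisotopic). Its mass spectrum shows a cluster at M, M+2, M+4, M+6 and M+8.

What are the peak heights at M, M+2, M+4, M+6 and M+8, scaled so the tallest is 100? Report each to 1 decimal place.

The 4 Cl atoms are independent, so intensities follow the terms of (0.75760 + 0.24240)^4.
P(M) = 0.75760^4 = 0.329428
P(M+2) = 4 × 0.75760^3 × 0.24240^1 = 0.421612
P(M+4) = 6 × 0.75760^2 × 0.24240^2 = 0.202347
P(M+6) = 4 × 0.75760^1 × 0.24240^3 = 0.043162
P(M+8) = 0.24240^4 = 0.003452
The M+2 peak is largest (0.421612); scaling to 100 gives 78.1 : 100.0 : 48.0 : 10.2 : 0.8.

78.1 : 100.0 : 48.0 : 10.2 : 0.8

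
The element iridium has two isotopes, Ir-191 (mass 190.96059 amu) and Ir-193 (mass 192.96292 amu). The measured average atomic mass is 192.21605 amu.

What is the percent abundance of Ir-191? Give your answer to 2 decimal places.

Writing the weighted mean with unknown fraction x of Ir-191:
190.96059·x + 192.96292·(1 − x) = 192.21605
(190.96059 − 192.96292)·x = 192.21605 − 192.96292
x = -0.74687 / -2.00233 = 0.37300 → 37.30% Ir-191, 62.70% Ir-193.

37.30%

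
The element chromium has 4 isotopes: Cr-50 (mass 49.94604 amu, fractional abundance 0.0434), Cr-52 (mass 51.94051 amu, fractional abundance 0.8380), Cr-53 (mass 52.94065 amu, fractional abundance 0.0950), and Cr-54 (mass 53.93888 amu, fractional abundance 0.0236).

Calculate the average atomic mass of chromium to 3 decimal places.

51.996 amu

The abundance-weighted mean is 0.0434 × 49.94604 + 0.8380 × 51.94051 + 0.0950 × 52.94065 + 0.0236 × 53.93888
= 2.167658 + 43.526147 + 5.029362 + 1.272958 = 51.996125 amu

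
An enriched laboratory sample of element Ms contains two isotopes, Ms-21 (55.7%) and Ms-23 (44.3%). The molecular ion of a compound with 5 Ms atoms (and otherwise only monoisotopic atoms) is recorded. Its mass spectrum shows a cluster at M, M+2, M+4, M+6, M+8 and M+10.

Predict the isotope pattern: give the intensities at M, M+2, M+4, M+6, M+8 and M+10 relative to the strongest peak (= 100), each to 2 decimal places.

The 5 Ms atoms are independent, so intensities follow the terms of (0.557 + 0.443)^5.
P(M) = 0.557^5 = 0.053614
P(M+2) = 5 × 0.557^4 × 0.443^1 = 0.213204
P(M+4) = 10 × 0.557^3 × 0.443^2 = 0.339135
P(M+6) = 10 × 0.557^2 × 0.443^3 = 0.269725
P(M+8) = 5 × 0.557^1 × 0.443^4 = 0.107261
P(M+10) = 0.443^5 = 0.017062
The M+4 peak is largest (0.339135); scaling to 100 gives 15.81 : 62.87 : 100.00 : 79.53 : 31.63 : 5.03.

15.81 : 62.87 : 100.00 : 79.53 : 31.63 : 5.03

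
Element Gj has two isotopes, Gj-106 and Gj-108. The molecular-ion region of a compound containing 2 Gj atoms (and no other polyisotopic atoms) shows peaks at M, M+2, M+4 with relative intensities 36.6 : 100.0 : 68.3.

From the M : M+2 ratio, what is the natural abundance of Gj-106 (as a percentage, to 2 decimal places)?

Write p for the Gj-106 fraction. I(M+2)/I(M) = [C(2,1)·p^1·(1−p)] / p^2 = 2·(1−p)/p = 100.0/36.6 = 2.7322
(1−p)/p = 2.7322/2 = 1.3661  ⇒  p = 1/(1 + 1.3661) = 0.4226
Gj-106: 42.26%, Gj-108: 57.74%.

42.26%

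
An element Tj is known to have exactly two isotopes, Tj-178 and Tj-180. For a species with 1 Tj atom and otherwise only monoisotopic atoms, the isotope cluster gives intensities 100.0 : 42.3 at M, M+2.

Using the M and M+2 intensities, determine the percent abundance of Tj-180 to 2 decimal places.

If p is the fraction of Tj that is Tj-178, then I(M+2)/I(M) = [C(1,1)·p^0·(1−p)] / p^1 = 1·(1−p)/p = 42.3/100.0 = 0.4230
(1−p)/p = 0.4230/1 = 0.4230  ⇒  p = 1/(1 + 0.4230) = 0.7027
Tj-178: 70.27%, Tj-180: 29.73%.

29.73%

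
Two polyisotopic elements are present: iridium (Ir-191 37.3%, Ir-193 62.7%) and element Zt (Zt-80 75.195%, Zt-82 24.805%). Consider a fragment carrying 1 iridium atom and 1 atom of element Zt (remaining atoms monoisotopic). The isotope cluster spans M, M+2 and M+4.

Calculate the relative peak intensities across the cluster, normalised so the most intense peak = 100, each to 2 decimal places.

Iridium pattern (n=1): 0.3730 : 0.6270
Element Zt pattern (n=1): 0.75195 : 0.24805
Convolve the two distributions (both contribute in 2-u steps):
  M: 0.3730×0.75195 = 0.280477
  M+2: 0.3730×0.24805 + 0.6270×0.75195 = 0.563995
  M+4: 0.6270×0.24805 = 0.155527
Scale to base peak (0.563995) = 100: 49.73 : 100.00 : 27.58

49.73 : 100.00 : 27.58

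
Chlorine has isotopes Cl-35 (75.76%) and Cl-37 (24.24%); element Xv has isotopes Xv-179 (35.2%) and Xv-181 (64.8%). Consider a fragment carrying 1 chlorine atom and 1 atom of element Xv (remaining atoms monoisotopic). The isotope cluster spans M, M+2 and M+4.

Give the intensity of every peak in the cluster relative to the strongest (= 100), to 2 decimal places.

46.28 : 100.00 : 27.26

Chlorine pattern (n=1): 0.7576 : 0.2424
Element Xv pattern (n=1): 0.3520 : 0.6480
Convolve the two distributions (both contribute in 2-u steps):
  M: 0.7576×0.3520 = 0.266675
  M+2: 0.7576×0.6480 + 0.2424×0.3520 = 0.576250
  M+4: 0.2424×0.6480 = 0.157075
Scale to base peak (0.576250) = 100: 46.28 : 100.00 : 27.26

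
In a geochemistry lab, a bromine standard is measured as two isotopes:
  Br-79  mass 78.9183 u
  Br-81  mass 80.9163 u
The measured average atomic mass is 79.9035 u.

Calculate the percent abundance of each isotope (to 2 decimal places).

With x = fraction of Br-79 (so Br-81 is 1 − x):
78.9183·x + 80.9163·(1 − x) = 79.9035
(78.9183 − 80.9163)·x = 79.9035 − 80.9163
x = -1.0128 / -1.9980 = 0.50691 → 50.69% Br-79, 49.31% Br-81.

Br-79: 50.69%, Br-81: 49.31%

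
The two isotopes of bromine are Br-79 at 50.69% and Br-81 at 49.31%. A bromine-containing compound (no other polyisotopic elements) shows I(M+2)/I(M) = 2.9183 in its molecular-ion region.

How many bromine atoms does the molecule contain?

3

For n independent Br atoms, I(M+2)/I(M) = n · (abundance Br-81) / (abundance Br-79) = n · 0.4931/0.5069.
n = 2.9183 × 0.5069/0.4931 = 3.00 ≈ 3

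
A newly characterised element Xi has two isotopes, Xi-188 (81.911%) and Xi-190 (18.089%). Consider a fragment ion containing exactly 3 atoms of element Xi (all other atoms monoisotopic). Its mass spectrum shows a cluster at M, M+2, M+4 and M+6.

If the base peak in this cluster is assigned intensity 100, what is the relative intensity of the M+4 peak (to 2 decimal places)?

(0.81911 + 0.18089)^3 gives M 0.5496, M+2 0.3641, M+4 0.0804, M+6 0.0059; the largest is M.
P(M) = C(3,0) × 0.81911^3 × 0.18089^0 = 1 × 0.54957464 × 1.0000 = 0.549575 (base)
P(M+4) = C(3,2) × 0.81911^1 × 0.18089^2 = 3 × 0.81911 × 0.03272119 = 0.080407
Relative intensity = 0.080407 / 0.549575 × 100 = 14.63

14.63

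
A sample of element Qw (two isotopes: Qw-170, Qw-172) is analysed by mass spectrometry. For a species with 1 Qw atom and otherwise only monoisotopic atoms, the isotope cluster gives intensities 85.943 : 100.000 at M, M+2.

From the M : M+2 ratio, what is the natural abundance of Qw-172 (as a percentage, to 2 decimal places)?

Let p = fractional abundance of Qw-170. I(M+2)/I(M) = [C(1,1)·p^0·(1−p)] / p^1 = 1·(1−p)/p = 100.000/85.943 = 1.1636
(1−p)/p = 1.1636/1 = 1.1636  ⇒  p = 1/(1 + 1.1636) = 0.4622
Qw-170: 46.22%, Qw-172: 53.78%.

53.78%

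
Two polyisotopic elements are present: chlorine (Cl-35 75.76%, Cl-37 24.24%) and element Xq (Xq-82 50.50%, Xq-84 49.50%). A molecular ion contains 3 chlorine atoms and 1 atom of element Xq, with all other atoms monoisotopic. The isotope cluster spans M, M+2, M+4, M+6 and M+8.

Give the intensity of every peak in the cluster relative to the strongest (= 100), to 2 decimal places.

Chlorine pattern (n=3): 0.4348304 : 0.41738208 : 0.13354464 : 0.01424288
Element Xq pattern (n=1): 0.5050 : 0.4950
Convolve the two distributions (both contribute in 2-u steps):
  M: 0.4348304×0.5050 = 0.219589
  M+2: 0.4348304×0.4950 + 0.41738208×0.5050 = 0.426019
  M+4: 0.41738208×0.4950 + 0.13354464×0.5050 = 0.274044
  M+6: 0.13354464×0.4950 + 0.01424288×0.5050 = 0.073297
  M+8: 0.01424288×0.4950 = 0.007050
Scale to base peak (0.426019) = 100: 51.54 : 100.00 : 64.33 : 17.21 : 1.65

51.54 : 100.00 : 64.33 : 17.21 : 1.65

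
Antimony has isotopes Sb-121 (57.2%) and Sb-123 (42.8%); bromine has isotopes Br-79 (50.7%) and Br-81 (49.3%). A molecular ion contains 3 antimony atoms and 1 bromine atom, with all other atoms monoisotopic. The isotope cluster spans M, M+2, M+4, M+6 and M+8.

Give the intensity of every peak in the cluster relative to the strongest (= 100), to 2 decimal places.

Antimony pattern (n=3): 0.18714925 : 0.42010426 : 0.31434374 : 0.07840275
Bromine pattern (n=1): 0.5070 : 0.4930
Convolve the two distributions (both contribute in 2-u steps):
  M: 0.18714925×0.5070 = 0.094885
  M+2: 0.18714925×0.4930 + 0.42010426×0.5070 = 0.305257
  M+4: 0.42010426×0.4930 + 0.31434374×0.5070 = 0.366484
  M+6: 0.31434374×0.4930 + 0.07840275×0.5070 = 0.194722
  M+8: 0.07840275×0.4930 = 0.038653
Scale to base peak (0.366484) = 100: 25.89 : 83.29 : 100.00 : 53.13 : 10.55

25.89 : 83.29 : 100.00 : 53.13 : 10.55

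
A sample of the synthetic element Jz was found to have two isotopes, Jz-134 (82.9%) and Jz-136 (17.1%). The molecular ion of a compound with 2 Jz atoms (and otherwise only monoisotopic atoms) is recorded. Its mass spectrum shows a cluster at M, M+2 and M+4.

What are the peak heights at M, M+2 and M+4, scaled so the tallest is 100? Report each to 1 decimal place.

Expanding (0.829 + 0.171)^2:
P(M) = 0.829^2 = 0.687241
P(M+2) = 2 × 0.829^1 × 0.171^1 = 0.283518
P(M+4) = 0.171^2 = 0.029241
The M peak is largest (0.687241); scaling to 100 gives 100.0 : 41.3 : 4.3.

100.0 : 41.3 : 4.3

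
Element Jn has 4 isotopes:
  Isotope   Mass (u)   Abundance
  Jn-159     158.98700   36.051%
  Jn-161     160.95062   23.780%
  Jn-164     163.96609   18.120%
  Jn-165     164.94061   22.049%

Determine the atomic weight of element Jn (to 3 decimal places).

Average mass = Σ (abundance × isotope mass) = 0.36051 × 158.98700 + 0.23780 × 160.95062 + 0.18120 × 163.96609 + 0.22049 × 164.94061
= 57.316403 + 38.274057 + 29.710656 + 36.367755 = 161.668871 u

161.669 u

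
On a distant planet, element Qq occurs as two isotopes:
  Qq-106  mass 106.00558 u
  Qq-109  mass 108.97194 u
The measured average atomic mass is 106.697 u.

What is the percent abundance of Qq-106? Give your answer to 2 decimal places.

76.69%

Let x be the fractional abundance of Qq-106; then Qq-109 has abundance 1 − x.
106.00558·x + 108.97194·(1 − x) = 106.697
(106.00558 − 108.97194)·x = 106.697 − 108.97194
x = -2.27494 / -2.96636 = 0.76691 → 76.69% Qq-106, 23.31% Qq-109.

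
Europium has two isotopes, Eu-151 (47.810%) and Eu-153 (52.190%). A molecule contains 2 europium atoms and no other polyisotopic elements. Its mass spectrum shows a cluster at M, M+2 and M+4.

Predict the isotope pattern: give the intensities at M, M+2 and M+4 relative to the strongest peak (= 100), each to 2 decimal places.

45.80 : 100.00 : 54.58

Each Eu atom is independently Eu-151 (p = 0.47810) or Eu-153 (q = 0.52190); the cluster is the binomial expansion (p + q)^2.
P(M) = 0.47810^2 = 0.228580
P(M+2) = 2 × 0.47810^1 × 0.52190^1 = 0.499041
P(M+4) = 0.52190^2 = 0.272380
The M+2 peak is largest (0.499041); scaling to 100 gives 45.80 : 100.00 : 54.58.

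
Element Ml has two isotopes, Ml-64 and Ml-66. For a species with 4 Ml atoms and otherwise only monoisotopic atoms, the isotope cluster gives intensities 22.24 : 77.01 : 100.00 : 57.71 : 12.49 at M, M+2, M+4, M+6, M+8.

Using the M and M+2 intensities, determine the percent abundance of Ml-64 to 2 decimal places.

53.60%

Let p = fractional abundance of Ml-64. I(M+2)/I(M) = [C(4,1)·p^3·(1−p)] / p^4 = 4·(1−p)/p = 77.01/22.24 = 3.4627
(1−p)/p = 3.4627/4 = 0.8657  ⇒  p = 1/(1 + 0.8657) = 0.5360
Ml-64: 53.60%, Ml-66: 46.40%.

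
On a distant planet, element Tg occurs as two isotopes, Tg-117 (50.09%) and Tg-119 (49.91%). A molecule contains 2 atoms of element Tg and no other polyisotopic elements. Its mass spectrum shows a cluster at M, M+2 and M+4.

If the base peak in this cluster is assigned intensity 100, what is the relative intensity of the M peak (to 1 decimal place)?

50.2

Term probabilities: M 0.2509, M+2 0.5000, M+4 0.2491. Base peak = M+2.
P(M+2) = C(2,1) × 0.5009^1 × 0.4991^1 = 2 × 0.5009 × 0.4991 = 0.499998 (base)
P(M) = C(2,0) × 0.5009^2 × 0.4991^0 = 1 × 0.25090081 × 1.0000 = 0.250901
Relative intensity = 0.250901 / 0.499998 × 100 = 50.2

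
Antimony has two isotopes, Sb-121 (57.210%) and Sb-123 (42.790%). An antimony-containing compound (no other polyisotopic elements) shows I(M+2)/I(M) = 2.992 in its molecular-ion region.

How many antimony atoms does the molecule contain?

4

For n independent Sb atoms, I(M+2)/I(M) = n · (abundance Sb-123) / (abundance Sb-121) = n · 0.42790/0.57210.
n = 2.992 × 0.57210/0.42790 = 4.00 ≈ 4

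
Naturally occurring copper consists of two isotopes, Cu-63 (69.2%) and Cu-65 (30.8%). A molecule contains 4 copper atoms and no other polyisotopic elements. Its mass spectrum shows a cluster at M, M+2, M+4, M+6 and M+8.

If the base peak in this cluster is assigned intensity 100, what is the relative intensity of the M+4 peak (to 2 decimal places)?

66.76

Term probabilities: M 0.2293, M+2 0.4083, M+4 0.2726, M+6 0.0809, M+8 0.0090. Base peak = M+2.
P(M+2) = C(4,1) × 0.692^3 × 0.308^1 = 4 × 0.33137389 × 0.3080 = 0.408253 (base)
P(M+4) = C(4,2) × 0.692^2 × 0.308^2 = 6 × 0.478864 × 0.094864 = 0.272562
Relative intensity = 0.272562 / 0.408253 × 100 = 66.76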